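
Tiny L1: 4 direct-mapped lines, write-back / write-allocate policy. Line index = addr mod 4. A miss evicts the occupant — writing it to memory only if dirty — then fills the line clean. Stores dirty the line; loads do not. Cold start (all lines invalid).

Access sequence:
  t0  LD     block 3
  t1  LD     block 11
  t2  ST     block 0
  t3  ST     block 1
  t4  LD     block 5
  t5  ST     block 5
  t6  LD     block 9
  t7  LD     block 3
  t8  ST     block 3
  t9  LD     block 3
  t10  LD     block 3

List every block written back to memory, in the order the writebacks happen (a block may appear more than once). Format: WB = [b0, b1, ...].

0: R B3 -> L3 miss  d=-]
1: R B11 -> L3 miss  d=-]
2: W B0 -> L0 miss  d=D]
3: W B1 -> L1 miss  d=D]
4: R B5 -> L1 miss wb->B1  d=-]
5: W B5 -> L1 hit  d=D]
6: R B9 -> L1 miss wb->B5  d=-]
7: R B3 -> L3 miss  d=-]
8: W B3 -> L3 hit  d=D]
9: R B3 -> L3 hit  d=D]
10: R B3 -> L3 hit  d=D]

WB = [1, 5]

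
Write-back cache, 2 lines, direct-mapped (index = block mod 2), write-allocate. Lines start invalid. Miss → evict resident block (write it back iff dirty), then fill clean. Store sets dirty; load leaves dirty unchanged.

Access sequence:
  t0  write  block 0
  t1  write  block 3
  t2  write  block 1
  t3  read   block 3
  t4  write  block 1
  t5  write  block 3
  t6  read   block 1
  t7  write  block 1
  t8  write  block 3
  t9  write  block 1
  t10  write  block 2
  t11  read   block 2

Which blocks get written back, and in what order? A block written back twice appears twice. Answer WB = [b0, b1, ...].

WB = [3, 1, 1, 3, 1, 3, 0]

0: W B0 → L0 miss [D]
1: W B3 → L1 miss [D]
2: W B1 → L1 miss wb→B3 [D]
3: R B3 → L1 miss wb→B1 [-]
4: W B1 → L1 miss [D]
5: W B3 → L1 miss wb→B1 [D]
6: R B1 → L1 miss wb→B3 [-]
7: W B1 → L1 hit [D]
8: W B3 → L1 miss wb→B1 [D]
9: W B1 → L1 miss wb→B3 [D]
10: W B2 → L0 miss wb→B0 [D]
11: R B2 → L0 hit [D]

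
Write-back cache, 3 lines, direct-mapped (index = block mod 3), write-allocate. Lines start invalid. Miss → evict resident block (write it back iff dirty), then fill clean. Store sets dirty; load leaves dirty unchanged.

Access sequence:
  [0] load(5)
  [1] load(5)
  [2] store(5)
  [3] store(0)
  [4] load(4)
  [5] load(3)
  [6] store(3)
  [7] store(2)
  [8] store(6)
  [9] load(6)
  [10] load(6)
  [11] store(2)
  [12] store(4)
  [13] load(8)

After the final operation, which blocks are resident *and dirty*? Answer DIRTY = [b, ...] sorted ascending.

DIRTY = [4, 6]

  0 | R B5 → L2 miss [-]
  1 | R B5 → L2 hit [-]
  2 | W B5 → L2 hit [D]
  3 | W B0 → L0 miss [D]
  4 | R B4 → L1 miss [-]
  5 | R B3 → L0 miss wb→B0 [-]
  6 | W B3 → L0 hit [D]
  7 | W B2 → L2 miss wb→B5 [D]
  8 | W B6 → L0 miss wb→B3 [D]
  9 | R B6 → L0 hit [D]
  10 | R B6 → L0 hit [D]
  11 | W B2 → L2 hit [D]
  12 | W B4 → L1 hit [D]
  13 | R B8 → L2 miss wb→B2 [-]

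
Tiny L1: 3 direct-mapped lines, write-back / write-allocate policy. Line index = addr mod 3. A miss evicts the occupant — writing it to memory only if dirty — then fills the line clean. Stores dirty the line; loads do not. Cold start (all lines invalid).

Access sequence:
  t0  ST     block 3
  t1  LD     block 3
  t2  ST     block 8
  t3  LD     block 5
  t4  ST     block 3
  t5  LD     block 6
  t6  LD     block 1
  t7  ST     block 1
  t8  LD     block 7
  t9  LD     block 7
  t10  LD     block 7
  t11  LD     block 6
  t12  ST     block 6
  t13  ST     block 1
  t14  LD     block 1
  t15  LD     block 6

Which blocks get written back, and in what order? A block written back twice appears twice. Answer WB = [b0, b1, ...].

WB = [8, 3, 1]

0: W B3 → L0 miss [D]
1: R B3 → L0 hit [D]
2: W B8 → L2 miss [D]
3: R B5 → L2 miss wb→B8 [-]
4: W B3 → L0 hit [D]
5: R B6 → L0 miss wb→B3 [-]
6: R B1 → L1 miss [-]
7: W B1 → L1 hit [D]
8: R B7 → L1 miss wb→B1 [-]
9: R B7 → L1 hit [-]
10: R B7 → L1 hit [-]
11: R B6 → L0 hit [-]
12: W B6 → L0 hit [D]
13: W B1 → L1 miss [D]
14: R B1 → L1 hit [D]
15: R B6 → L0 hit [D]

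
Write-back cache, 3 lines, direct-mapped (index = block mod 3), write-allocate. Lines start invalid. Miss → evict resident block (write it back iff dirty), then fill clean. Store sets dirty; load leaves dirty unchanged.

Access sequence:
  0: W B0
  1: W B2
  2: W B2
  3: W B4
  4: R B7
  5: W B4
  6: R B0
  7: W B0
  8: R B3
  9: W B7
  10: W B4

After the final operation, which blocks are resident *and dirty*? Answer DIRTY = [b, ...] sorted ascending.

0: W B0 → L0 miss [D]
1: W B2 → L2 miss [D]
2: W B2 → L2 hit [D]
3: W B4 → L1 miss [D]
4: R B7 → L1 miss wb→B4 [-]
5: W B4 → L1 miss [D]
6: R B0 → L0 hit [D]
7: W B0 → L0 hit [D]
8: R B3 → L0 miss wb→B0 [-]
9: W B7 → L1 miss wb→B4 [D]
10: W B4 → L1 miss wb→B7 [D]

DIRTY = [2, 4]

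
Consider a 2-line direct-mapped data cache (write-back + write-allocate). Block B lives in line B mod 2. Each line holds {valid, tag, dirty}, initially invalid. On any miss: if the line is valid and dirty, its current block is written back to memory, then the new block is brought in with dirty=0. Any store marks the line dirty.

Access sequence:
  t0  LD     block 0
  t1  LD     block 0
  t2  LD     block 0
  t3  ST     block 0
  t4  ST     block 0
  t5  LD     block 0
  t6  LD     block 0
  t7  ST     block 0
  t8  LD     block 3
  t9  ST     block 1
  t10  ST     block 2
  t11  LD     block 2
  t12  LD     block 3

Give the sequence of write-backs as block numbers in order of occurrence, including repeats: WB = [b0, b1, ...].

0: R B0 -> L0 miss  d=-]
1: R B0 -> L0 hit  d=-]
2: R B0 -> L0 hit  d=-]
3: W B0 -> L0 hit  d=D]
4: W B0 -> L0 hit  d=D]
5: R B0 -> L0 hit  d=D]
6: R B0 -> L0 hit  d=D]
7: W B0 -> L0 hit  d=D]
8: R B3 -> L1 miss  d=-]
9: W B1 -> L1 miss  d=D]
10: W B2 -> L0 miss wb->B0  d=D]
11: R B2 -> L0 hit  d=D]
12: R B3 -> L1 miss wb->B1  d=-]

WB = [0, 1]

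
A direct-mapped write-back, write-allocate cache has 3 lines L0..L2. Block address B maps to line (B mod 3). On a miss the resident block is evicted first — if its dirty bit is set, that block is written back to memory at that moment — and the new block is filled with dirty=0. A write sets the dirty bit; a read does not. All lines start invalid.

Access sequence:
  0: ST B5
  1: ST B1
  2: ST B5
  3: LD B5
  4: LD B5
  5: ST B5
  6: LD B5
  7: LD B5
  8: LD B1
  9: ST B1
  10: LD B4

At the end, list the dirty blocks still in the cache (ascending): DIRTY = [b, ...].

DIRTY = [5]

0: W B5 -> L2 miss  d=D]
1: W B1 -> L1 miss  d=D]
2: W B5 -> L2 hit  d=D]
3: R B5 -> L2 hit  d=D]
4: R B5 -> L2 hit  d=D]
5: W B5 -> L2 hit  d=D]
6: R B5 -> L2 hit  d=D]
7: R B5 -> L2 hit  d=D]
8: R B1 -> L1 hit  d=D]
9: W B1 -> L1 hit  d=D]
10: R B4 -> L1 miss wb->B1  d=-]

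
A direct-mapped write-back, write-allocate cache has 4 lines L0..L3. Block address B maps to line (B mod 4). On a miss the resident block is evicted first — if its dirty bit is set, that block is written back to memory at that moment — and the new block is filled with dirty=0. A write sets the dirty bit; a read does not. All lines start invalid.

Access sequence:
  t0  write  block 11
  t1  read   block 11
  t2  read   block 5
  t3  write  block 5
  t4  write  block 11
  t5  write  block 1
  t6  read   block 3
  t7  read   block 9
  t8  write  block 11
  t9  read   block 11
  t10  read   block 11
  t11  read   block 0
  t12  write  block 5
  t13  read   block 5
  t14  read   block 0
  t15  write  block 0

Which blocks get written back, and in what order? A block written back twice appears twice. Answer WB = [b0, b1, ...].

0: W B11 -> L3 miss  d=D]
1: R B11 -> L3 hit  d=D]
2: R B5 -> L1 miss  d=-]
3: W B5 -> L1 hit  d=D]
4: W B11 -> L3 hit  d=D]
5: W B1 -> L1 miss wb->B5  d=D]
6: R B3 -> L3 miss wb->B11  d=-]
7: R B9 -> L1 miss wb->B1  d=-]
8: W B11 -> L3 miss  d=D]
9: R B11 -> L3 hit  d=D]
10: R B11 -> L3 hit  d=D]
11: R B0 -> L0 miss  d=-]
12: W B5 -> L1 miss  d=D]
13: R B5 -> L1 hit  d=D]
14: R B0 -> L0 hit  d=-]
15: W B0 -> L0 hit  d=D]

WB = [5, 11, 1]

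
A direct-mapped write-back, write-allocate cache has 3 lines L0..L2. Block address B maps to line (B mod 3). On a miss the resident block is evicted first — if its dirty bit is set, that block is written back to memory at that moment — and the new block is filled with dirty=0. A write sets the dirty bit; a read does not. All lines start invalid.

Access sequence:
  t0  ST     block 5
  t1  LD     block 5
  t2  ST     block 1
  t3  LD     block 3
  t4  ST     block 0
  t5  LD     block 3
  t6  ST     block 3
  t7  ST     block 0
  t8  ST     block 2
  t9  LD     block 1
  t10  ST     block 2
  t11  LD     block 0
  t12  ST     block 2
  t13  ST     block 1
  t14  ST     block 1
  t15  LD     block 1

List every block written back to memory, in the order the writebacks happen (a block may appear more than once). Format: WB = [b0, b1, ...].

WB = [0, 3, 5]

  0 | W B5 → L2 miss [D]
  1 | R B5 → L2 hit [D]
  2 | W B1 → L1 miss [D]
  3 | R B3 → L0 miss [-]
  4 | W B0 → L0 miss [D]
  5 | R B3 → L0 miss wb→B0 [-]
  6 | W B3 → L0 hit [D]
  7 | W B0 → L0 miss wb→B3 [D]
  8 | W B2 → L2 miss wb→B5 [D]
  9 | R B1 → L1 hit [D]
  10 | W B2 → L2 hit [D]
  11 | R B0 → L0 hit [D]
  12 | W B2 → L2 hit [D]
  13 | W B1 → L1 hit [D]
  14 | W B1 → L1 hit [D]
  15 | R B1 → L1 hit [D]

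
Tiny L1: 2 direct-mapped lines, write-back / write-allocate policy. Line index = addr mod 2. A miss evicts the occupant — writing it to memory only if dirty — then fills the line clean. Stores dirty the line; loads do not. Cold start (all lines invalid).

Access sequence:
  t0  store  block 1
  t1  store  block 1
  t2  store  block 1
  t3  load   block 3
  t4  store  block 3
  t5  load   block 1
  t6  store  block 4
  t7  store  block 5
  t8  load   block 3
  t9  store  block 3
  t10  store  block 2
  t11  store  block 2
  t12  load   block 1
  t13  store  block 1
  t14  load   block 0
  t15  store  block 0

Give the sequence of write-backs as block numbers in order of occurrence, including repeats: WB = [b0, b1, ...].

0: W B1 → L1 miss [D]
1: W B1 → L1 hit [D]
2: W B1 → L1 hit [D]
3: R B3 → L1 miss wb→B1 [-]
4: W B3 → L1 hit [D]
5: R B1 → L1 miss wb→B3 [-]
6: W B4 → L0 miss [D]
7: W B5 → L1 miss [D]
8: R B3 → L1 miss wb→B5 [-]
9: W B3 → L1 hit [D]
10: W B2 → L0 miss wb→B4 [D]
11: W B2 → L0 hit [D]
12: R B1 → L1 miss wb→B3 [-]
13: W B1 → L1 hit [D]
14: R B0 → L0 miss wb→B2 [-]
15: W B0 → L0 hit [D]

WB = [1, 3, 5, 4, 3, 2]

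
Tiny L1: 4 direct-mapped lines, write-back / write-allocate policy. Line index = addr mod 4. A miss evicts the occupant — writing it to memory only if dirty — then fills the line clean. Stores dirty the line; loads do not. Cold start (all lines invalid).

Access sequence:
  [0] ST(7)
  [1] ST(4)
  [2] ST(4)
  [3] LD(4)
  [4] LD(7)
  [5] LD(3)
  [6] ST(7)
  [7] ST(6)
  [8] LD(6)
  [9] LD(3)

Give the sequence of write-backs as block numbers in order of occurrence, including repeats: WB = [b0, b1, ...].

WB = [7, 7]

0: W B7 → L3 miss [D]
1: W B4 → L0 miss [D]
2: W B4 → L0 hit [D]
3: R B4 → L0 hit [D]
4: R B7 → L3 hit [D]
5: R B3 → L3 miss wb→B7 [-]
6: W B7 → L3 miss [D]
7: W B6 → L2 miss [D]
8: R B6 → L2 hit [D]
9: R B3 → L3 miss wb→B7 [-]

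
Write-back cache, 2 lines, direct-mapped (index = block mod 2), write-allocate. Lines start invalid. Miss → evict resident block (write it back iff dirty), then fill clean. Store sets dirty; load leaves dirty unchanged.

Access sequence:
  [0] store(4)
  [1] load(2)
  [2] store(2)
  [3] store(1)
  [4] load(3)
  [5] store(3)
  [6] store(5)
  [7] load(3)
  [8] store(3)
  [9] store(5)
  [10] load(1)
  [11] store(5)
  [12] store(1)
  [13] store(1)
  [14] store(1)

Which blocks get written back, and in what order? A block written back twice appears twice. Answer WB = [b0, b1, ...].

0: W B4 -> L0 miss  d=D]
1: R B2 -> L0 miss wb->B4  d=-]
2: W B2 -> L0 hit  d=D]
3: W B1 -> L1 miss  d=D]
4: R B3 -> L1 miss wb->B1  d=-]
5: W B3 -> L1 hit  d=D]
6: W B5 -> L1 miss wb->B3  d=D]
7: R B3 -> L1 miss wb->B5  d=-]
8: W B3 -> L1 hit  d=D]
9: W B5 -> L1 miss wb->B3  d=D]
10: R B1 -> L1 miss wb->B5  d=-]
11: W B5 -> L1 miss  d=D]
12: W B1 -> L1 miss wb->B5  d=D]
13: W B1 -> L1 hit  d=D]
14: W B1 -> L1 hit  d=D]

WB = [4, 1, 3, 5, 3, 5, 5]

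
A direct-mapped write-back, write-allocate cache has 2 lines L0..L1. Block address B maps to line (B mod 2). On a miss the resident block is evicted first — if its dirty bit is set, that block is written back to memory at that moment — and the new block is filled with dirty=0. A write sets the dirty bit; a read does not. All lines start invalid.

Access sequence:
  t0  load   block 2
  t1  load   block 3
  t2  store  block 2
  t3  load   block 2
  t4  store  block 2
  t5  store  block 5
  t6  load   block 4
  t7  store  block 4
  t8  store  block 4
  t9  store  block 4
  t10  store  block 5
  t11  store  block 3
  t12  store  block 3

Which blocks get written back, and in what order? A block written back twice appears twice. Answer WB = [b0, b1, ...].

  0 | R B2 → L0 miss [-]
  1 | R B3 → L1 miss [-]
  2 | W B2 → L0 hit [D]
  3 | R B2 → L0 hit [D]
  4 | W B2 → L0 hit [D]
  5 | W B5 → L1 miss [D]
  6 | R B4 → L0 miss wb→B2 [-]
  7 | W B4 → L0 hit [D]
  8 | W B4 → L0 hit [D]
  9 | W B4 → L0 hit [D]
  10 | W B5 → L1 hit [D]
  11 | W B3 → L1 miss wb→B5 [D]
  12 | W B3 → L1 hit [D]

WB = [2, 5]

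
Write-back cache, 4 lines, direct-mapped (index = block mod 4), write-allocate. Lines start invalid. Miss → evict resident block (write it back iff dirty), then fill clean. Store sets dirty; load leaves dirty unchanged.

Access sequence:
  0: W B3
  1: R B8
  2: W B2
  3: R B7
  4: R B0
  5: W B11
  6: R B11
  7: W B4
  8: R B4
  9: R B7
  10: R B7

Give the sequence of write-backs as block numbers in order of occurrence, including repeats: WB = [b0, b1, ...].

0: W B3 → L3 miss [D]
1: R B8 → L0 miss [-]
2: W B2 → L2 miss [D]
3: R B7 → L3 miss wb→B3 [-]
4: R B0 → L0 miss [-]
5: W B11 → L3 miss [D]
6: R B11 → L3 hit [D]
7: W B4 → L0 miss [D]
8: R B4 → L0 hit [D]
9: R B7 → L3 miss wb→B11 [-]
10: R B7 → L3 hit [-]

WB = [3, 11]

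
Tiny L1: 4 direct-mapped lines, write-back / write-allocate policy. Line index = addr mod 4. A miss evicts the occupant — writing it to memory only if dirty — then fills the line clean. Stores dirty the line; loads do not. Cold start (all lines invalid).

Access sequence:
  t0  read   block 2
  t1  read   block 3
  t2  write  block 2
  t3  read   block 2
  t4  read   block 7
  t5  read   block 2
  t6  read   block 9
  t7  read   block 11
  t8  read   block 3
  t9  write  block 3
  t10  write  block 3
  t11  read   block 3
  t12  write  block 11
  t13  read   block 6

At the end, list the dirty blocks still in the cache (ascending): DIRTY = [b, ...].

  0 | R B2 → L2 miss [-]
  1 | R B3 → L3 miss [-]
  2 | W B2 → L2 hit [D]
  3 | R B2 → L2 hit [D]
  4 | R B7 → L3 miss [-]
  5 | R B2 → L2 hit [D]
  6 | R B9 → L1 miss [-]
  7 | R B11 → L3 miss [-]
  8 | R B3 → L3 miss [-]
  9 | W B3 → L3 hit [D]
  10 | W B3 → L3 hit [D]
  11 | R B3 → L3 hit [D]
  12 | W B11 → L3 miss wb→B3 [D]
  13 | R B6 → L2 miss wb→B2 [-]

DIRTY = [11]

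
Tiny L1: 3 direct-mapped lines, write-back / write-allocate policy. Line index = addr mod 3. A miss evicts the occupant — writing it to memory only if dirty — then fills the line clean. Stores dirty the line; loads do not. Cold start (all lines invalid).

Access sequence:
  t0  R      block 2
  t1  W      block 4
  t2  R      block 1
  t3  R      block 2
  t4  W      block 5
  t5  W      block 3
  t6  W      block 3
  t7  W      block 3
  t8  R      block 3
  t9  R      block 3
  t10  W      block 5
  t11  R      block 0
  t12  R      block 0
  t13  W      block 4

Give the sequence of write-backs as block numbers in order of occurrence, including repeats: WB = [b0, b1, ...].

0: R B2 -> L2 miss  d=-]
1: W B4 -> L1 miss  d=D]
2: R B1 -> L1 miss wb->B4  d=-]
3: R B2 -> L2 hit  d=-]
4: W B5 -> L2 miss  d=D]
5: W B3 -> L0 miss  d=D]
6: W B3 -> L0 hit  d=D]
7: W B3 -> L0 hit  d=D]
8: R B3 -> L0 hit  d=D]
9: R B3 -> L0 hit  d=D]
10: W B5 -> L2 hit  d=D]
11: R B0 -> L0 miss wb->B3  d=-]
12: R B0 -> L0 hit  d=-]
13: W B4 -> L1 miss  d=D]

WB = [4, 3]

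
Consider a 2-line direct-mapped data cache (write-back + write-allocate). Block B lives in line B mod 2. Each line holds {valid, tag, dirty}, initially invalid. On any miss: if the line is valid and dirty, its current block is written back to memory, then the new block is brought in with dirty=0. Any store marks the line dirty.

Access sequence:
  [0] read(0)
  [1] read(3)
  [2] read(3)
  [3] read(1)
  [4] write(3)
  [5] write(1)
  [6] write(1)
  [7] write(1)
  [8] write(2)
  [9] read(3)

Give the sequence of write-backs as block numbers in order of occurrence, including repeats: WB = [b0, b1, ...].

WB = [3, 1]

0: R B0 → L0 miss [-]
1: R B3 → L1 miss [-]
2: R B3 → L1 hit [-]
3: R B1 → L1 miss [-]
4: W B3 → L1 miss [D]
5: W B1 → L1 miss wb→B3 [D]
6: W B1 → L1 hit [D]
7: W B1 → L1 hit [D]
8: W B2 → L0 miss [D]
9: R B3 → L1 miss wb→B1 [-]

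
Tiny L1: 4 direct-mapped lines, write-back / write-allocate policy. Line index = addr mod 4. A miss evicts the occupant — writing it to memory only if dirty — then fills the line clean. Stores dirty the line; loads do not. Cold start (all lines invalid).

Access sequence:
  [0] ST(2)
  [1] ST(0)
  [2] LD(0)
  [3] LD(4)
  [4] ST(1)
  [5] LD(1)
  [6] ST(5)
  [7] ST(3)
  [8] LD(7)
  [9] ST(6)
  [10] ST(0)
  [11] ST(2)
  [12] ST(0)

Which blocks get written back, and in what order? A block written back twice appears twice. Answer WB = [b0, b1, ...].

WB = [0, 1, 3, 2, 6]

0: W B2 -> L2 miss  d=D]
1: W B0 -> L0 miss  d=D]
2: R B0 -> L0 hit  d=D]
3: R B4 -> L0 miss wb->B0  d=-]
4: W B1 -> L1 miss  d=D]
5: R B1 -> L1 hit  d=D]
6: W B5 -> L1 miss wb->B1  d=D]
7: W B3 -> L3 miss  d=D]
8: R B7 -> L3 miss wb->B3  d=-]
9: W B6 -> L2 miss wb->B2  d=D]
10: W B0 -> L0 miss  d=D]
11: W B2 -> L2 miss wb->B6  d=D]
12: W B0 -> L0 hit  d=D]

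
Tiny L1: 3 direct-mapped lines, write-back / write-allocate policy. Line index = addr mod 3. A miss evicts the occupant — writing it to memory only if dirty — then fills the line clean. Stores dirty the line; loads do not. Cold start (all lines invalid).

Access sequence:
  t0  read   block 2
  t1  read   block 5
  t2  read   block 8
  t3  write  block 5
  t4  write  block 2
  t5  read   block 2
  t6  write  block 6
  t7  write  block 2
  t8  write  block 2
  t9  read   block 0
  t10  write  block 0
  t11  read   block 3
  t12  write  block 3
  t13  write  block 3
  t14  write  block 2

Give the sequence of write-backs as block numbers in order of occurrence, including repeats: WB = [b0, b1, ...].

0: R B2 -> L2 miss  d=-]
1: R B5 -> L2 miss  d=-]
2: R B8 -> L2 miss  d=-]
3: W B5 -> L2 miss  d=D]
4: W B2 -> L2 miss wb->B5  d=D]
5: R B2 -> L2 hit  d=D]
6: W B6 -> L0 miss  d=D]
7: W B2 -> L2 hit  d=D]
8: W B2 -> L2 hit  d=D]
9: R B0 -> L0 miss wb->B6  d=-]
10: W B0 -> L0 hit  d=D]
11: R B3 -> L0 miss wb->B0  d=-]
12: W B3 -> L0 hit  d=D]
13: W B3 -> L0 hit  d=D]
14: W B2 -> L2 hit  d=D]

WB = [5, 6, 0]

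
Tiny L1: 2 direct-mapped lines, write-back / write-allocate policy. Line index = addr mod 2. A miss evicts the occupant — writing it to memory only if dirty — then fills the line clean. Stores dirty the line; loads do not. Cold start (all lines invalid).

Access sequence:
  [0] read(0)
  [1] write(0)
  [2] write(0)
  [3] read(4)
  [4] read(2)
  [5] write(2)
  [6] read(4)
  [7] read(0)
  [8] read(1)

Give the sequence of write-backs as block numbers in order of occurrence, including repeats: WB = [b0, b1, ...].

  0 | R B0 → L0 miss [-]
  1 | W B0 → L0 hit [D]
  2 | W B0 → L0 hit [D]
  3 | R B4 → L0 miss wb→B0 [-]
  4 | R B2 → L0 miss [-]
  5 | W B2 → L0 hit [D]
  6 | R B4 → L0 miss wb→B2 [-]
  7 | R B0 → L0 miss [-]
  8 | R B1 → L1 miss [-]

WB = [0, 2]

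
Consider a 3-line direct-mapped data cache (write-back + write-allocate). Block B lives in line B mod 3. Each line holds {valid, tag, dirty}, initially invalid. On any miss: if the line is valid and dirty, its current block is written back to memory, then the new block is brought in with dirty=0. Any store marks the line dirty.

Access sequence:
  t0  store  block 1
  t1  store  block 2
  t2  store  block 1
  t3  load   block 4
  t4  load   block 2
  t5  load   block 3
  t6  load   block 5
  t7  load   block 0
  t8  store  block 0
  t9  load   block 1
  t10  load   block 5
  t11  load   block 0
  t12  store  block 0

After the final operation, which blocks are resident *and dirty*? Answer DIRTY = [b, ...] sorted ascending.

DIRTY = [0]

0: W B1 -> L1 miss  d=D]
1: W B2 -> L2 miss  d=D]
2: W B1 -> L1 hit  d=D]
3: R B4 -> L1 miss wb->B1  d=-]
4: R B2 -> L2 hit  d=D]
5: R B3 -> L0 miss  d=-]
6: R B5 -> L2 miss wb->B2  d=-]
7: R B0 -> L0 miss  d=-]
8: W B0 -> L0 hit  d=D]
9: R B1 -> L1 miss  d=-]
10: R B5 -> L2 hit  d=-]
11: R B0 -> L0 hit  d=D]
12: W B0 -> L0 hit  d=D]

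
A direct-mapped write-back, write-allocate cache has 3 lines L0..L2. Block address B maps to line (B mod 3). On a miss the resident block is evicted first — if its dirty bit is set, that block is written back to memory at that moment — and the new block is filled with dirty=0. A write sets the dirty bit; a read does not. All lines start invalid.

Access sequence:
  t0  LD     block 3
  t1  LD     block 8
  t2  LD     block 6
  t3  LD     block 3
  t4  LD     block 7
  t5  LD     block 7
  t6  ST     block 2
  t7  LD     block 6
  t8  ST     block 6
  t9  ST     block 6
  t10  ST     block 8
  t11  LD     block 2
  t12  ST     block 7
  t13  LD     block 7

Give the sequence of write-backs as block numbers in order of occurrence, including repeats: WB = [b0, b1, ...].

  0 | R B3 → L0 miss [-]
  1 | R B8 → L2 miss [-]
  2 | R B6 → L0 miss [-]
  3 | R B3 → L0 miss [-]
  4 | R B7 → L1 miss [-]
  5 | R B7 → L1 hit [-]
  6 | W B2 → L2 miss [D]
  7 | R B6 → L0 miss [-]
  8 | W B6 → L0 hit [D]
  9 | W B6 → L0 hit [D]
  10 | W B8 → L2 miss wb→B2 [D]
  11 | R B2 → L2 miss wb→B8 [-]
  12 | W B7 → L1 hit [D]
  13 | R B7 → L1 hit [D]

WB = [2, 8]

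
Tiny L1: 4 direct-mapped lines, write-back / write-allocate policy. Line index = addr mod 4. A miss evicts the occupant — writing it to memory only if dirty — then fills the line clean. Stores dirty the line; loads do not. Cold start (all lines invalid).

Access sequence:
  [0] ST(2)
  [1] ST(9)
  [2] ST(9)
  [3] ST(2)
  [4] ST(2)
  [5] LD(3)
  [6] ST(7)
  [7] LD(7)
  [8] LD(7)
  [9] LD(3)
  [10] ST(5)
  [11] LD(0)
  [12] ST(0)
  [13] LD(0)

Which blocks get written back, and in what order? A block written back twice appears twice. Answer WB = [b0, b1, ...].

0: W B2 → L2 miss [D]
1: W B9 → L1 miss [D]
2: W B9 → L1 hit [D]
3: W B2 → L2 hit [D]
4: W B2 → L2 hit [D]
5: R B3 → L3 miss [-]
6: W B7 → L3 miss [D]
7: R B7 → L3 hit [D]
8: R B7 → L3 hit [D]
9: R B3 → L3 miss wb→B7 [-]
10: W B5 → L1 miss wb→B9 [D]
11: R B0 → L0 miss [-]
12: W B0 → L0 hit [D]
13: R B0 → L0 hit [D]

WB = [7, 9]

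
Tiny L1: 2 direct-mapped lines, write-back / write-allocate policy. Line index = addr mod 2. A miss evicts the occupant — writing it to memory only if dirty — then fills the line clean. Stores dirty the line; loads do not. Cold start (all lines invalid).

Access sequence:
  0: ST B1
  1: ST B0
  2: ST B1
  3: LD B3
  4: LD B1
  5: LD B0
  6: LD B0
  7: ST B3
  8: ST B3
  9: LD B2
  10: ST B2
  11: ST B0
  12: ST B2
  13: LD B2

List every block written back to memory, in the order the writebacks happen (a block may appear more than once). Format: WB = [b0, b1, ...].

0: W B1 -> L1 miss  d=D]
1: W B0 -> L0 miss  d=D]
2: W B1 -> L1 hit  d=D]
3: R B3 -> L1 miss wb->B1  d=-]
4: R B1 -> L1 miss  d=-]
5: R B0 -> L0 hit  d=D]
6: R B0 -> L0 hit  d=D]
7: W B3 -> L1 miss  d=D]
8: W B3 -> L1 hit  d=D]
9: R B2 -> L0 miss wb->B0  d=-]
10: W B2 -> L0 hit  d=D]
11: W B0 -> L0 miss wb->B2  d=D]
12: W B2 -> L0 miss wb->B0  d=D]
13: R B2 -> L0 hit  d=D]

WB = [1, 0, 2, 0]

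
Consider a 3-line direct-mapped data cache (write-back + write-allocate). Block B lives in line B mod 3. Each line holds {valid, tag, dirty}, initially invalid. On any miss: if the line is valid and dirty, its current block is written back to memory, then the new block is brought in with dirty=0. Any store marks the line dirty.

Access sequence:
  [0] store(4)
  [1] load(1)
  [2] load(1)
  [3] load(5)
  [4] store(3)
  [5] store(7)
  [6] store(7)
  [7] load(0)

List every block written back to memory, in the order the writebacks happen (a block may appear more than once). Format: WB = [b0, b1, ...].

  0 | W B4 → L1 miss [D]
  1 | R B1 → L1 miss wb→B4 [-]
  2 | R B1 → L1 hit [-]
  3 | R B5 → L2 miss [-]
  4 | W B3 → L0 miss [D]
  5 | W B7 → L1 miss [D]
  6 | W B7 → L1 hit [D]
  7 | R B0 → L0 miss wb→B3 [-]

WB = [4, 3]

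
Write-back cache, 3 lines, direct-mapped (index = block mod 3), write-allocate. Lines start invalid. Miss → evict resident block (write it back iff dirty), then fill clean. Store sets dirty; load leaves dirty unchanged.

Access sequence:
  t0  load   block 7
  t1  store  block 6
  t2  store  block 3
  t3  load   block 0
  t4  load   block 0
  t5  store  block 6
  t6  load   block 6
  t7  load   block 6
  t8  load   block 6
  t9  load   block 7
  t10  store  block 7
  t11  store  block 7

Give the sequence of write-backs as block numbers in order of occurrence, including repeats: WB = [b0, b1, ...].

  0 | R B7 → L1 miss [-]
  1 | W B6 → L0 miss [D]
  2 | W B3 → L0 miss wb→B6 [D]
  3 | R B0 → L0 miss wb→B3 [-]
  4 | R B0 → L0 hit [-]
  5 | W B6 → L0 miss [D]
  6 | R B6 → L0 hit [D]
  7 | R B6 → L0 hit [D]
  8 | R B6 → L0 hit [D]
  9 | R B7 → L1 hit [-]
  10 | W B7 → L1 hit [D]
  11 | W B7 → L1 hit [D]

WB = [6, 3]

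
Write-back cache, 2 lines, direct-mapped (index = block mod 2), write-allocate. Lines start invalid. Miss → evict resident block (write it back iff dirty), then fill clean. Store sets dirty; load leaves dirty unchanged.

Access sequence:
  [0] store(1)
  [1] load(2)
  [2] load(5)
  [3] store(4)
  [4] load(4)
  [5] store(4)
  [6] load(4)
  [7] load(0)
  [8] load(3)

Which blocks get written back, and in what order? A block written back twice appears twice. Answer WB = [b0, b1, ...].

WB = [1, 4]

  0 | W B1 → L1 miss [D]
  1 | R B2 → L0 miss [-]
  2 | R B5 → L1 miss wb→B1 [-]
  3 | W B4 → L0 miss [D]
  4 | R B4 → L0 hit [D]
  5 | W B4 → L0 hit [D]
  6 | R B4 → L0 hit [D]
  7 | R B0 → L0 miss wb→B4 [-]
  8 | R B3 → L1 miss [-]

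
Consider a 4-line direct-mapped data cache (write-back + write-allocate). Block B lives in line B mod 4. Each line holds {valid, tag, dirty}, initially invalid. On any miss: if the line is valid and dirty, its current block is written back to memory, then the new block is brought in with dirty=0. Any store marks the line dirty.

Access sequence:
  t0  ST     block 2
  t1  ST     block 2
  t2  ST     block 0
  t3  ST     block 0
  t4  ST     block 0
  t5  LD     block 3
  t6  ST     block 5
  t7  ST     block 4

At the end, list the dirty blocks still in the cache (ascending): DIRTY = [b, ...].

DIRTY = [2, 4, 5]

0: W B2 -> L2 miss  d=D]
1: W B2 -> L2 hit  d=D]
2: W B0 -> L0 miss  d=D]
3: W B0 -> L0 hit  d=D]
4: W B0 -> L0 hit  d=D]
5: R B3 -> L3 miss  d=-]
6: W B5 -> L1 miss  d=D]
7: W B4 -> L0 miss wb->B0  d=D]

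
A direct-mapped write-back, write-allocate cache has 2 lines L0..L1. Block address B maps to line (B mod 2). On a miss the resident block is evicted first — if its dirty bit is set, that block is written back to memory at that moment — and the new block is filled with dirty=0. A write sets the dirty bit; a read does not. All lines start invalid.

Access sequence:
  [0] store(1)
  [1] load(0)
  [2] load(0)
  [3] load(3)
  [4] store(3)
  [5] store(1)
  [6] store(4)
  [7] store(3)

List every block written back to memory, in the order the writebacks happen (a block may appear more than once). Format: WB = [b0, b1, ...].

WB = [1, 3, 1]

0: W B1 → L1 miss [D]
1: R B0 → L0 miss [-]
2: R B0 → L0 hit [-]
3: R B3 → L1 miss wb→B1 [-]
4: W B3 → L1 hit [D]
5: W B1 → L1 miss wb→B3 [D]
6: W B4 → L0 miss [D]
7: W B3 → L1 miss wb→B1 [D]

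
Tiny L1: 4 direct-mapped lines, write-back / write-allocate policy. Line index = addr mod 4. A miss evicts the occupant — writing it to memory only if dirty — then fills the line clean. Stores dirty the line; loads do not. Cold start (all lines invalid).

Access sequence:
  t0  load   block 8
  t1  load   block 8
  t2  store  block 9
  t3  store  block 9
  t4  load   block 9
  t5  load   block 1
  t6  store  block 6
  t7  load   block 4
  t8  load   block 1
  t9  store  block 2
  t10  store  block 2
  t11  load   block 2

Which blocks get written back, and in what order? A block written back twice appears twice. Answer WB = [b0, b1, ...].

0: R B8 -> L0 miss  d=-]
1: R B8 -> L0 hit  d=-]
2: W B9 -> L1 miss  d=D]
3: W B9 -> L1 hit  d=D]
4: R B9 -> L1 hit  d=D]
5: R B1 -> L1 miss wb->B9  d=-]
6: W B6 -> L2 miss  d=D]
7: R B4 -> L0 miss  d=-]
8: R B1 -> L1 hit  d=-]
9: W B2 -> L2 miss wb->B6  d=D]
10: W B2 -> L2 hit  d=D]
11: R B2 -> L2 hit  d=D]

WB = [9, 6]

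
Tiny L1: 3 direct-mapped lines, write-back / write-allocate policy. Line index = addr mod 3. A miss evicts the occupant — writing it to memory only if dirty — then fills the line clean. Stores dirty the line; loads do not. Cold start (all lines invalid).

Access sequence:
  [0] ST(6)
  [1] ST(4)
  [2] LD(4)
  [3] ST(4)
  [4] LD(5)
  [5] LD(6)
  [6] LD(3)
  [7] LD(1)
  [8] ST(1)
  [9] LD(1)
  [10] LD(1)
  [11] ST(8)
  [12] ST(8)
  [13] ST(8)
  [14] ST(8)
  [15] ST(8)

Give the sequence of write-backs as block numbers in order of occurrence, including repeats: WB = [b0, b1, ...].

0: W B6 → L0 miss [D]
1: W B4 → L1 miss [D]
2: R B4 → L1 hit [D]
3: W B4 → L1 hit [D]
4: R B5 → L2 miss [-]
5: R B6 → L0 hit [D]
6: R B3 → L0 miss wb→B6 [-]
7: R B1 → L1 miss wb→B4 [-]
8: W B1 → L1 hit [D]
9: R B1 → L1 hit [D]
10: R B1 → L1 hit [D]
11: W B8 → L2 miss [D]
12: W B8 → L2 hit [D]
13: W B8 → L2 hit [D]
14: W B8 → L2 hit [D]
15: W B8 → L2 hit [D]

WB = [6, 4]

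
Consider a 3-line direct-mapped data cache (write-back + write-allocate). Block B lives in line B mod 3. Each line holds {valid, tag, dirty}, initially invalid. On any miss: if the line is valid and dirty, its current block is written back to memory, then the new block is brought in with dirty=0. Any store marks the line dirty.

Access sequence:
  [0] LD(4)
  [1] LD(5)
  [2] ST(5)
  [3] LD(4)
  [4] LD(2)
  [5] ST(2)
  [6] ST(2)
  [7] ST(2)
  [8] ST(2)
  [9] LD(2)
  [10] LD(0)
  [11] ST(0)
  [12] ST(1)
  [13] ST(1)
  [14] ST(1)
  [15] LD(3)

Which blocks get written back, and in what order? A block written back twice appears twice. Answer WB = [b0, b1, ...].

0: R B4 → L1 miss [-]
1: R B5 → L2 miss [-]
2: W B5 → L2 hit [D]
3: R B4 → L1 hit [-]
4: R B2 → L2 miss wb→B5 [-]
5: W B2 → L2 hit [D]
6: W B2 → L2 hit [D]
7: W B2 → L2 hit [D]
8: W B2 → L2 hit [D]
9: R B2 → L2 hit [D]
10: R B0 → L0 miss [-]
11: W B0 → L0 hit [D]
12: W B1 → L1 miss [D]
13: W B1 → L1 hit [D]
14: W B1 → L1 hit [D]
15: R B3 → L0 miss wb→B0 [-]

WB = [5, 0]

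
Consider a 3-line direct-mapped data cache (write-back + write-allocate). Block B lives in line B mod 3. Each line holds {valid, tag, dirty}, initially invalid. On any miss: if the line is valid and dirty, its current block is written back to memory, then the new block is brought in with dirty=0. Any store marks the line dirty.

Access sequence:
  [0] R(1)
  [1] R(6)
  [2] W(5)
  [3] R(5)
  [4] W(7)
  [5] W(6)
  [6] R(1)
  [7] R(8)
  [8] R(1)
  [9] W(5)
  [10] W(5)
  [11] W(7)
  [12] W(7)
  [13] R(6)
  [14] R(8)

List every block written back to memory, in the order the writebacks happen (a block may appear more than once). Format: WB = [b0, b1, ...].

WB = [7, 5, 5]

  0 | R B1 → L1 miss [-]
  1 | R B6 → L0 miss [-]
  2 | W B5 → L2 miss [D]
  3 | R B5 → L2 hit [D]
  4 | W B7 → L1 miss [D]
  5 | W B6 → L0 hit [D]
  6 | R B1 → L1 miss wb→B7 [-]
  7 | R B8 → L2 miss wb→B5 [-]
  8 | R B1 → L1 hit [-]
  9 | W B5 → L2 miss [D]
  10 | W B5 → L2 hit [D]
  11 | W B7 → L1 miss [D]
  12 | W B7 → L1 hit [D]
  13 | R B6 → L0 hit [D]
  14 | R B8 → L2 miss wb→B5 [-]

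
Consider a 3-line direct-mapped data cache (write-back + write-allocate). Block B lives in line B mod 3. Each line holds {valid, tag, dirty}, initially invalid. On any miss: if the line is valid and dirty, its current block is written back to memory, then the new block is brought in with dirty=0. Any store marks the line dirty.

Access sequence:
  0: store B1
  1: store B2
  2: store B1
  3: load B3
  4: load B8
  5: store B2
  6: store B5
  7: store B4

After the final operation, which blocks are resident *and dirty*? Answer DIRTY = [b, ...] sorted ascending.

0: W B1 → L1 miss [D]
1: W B2 → L2 miss [D]
2: W B1 → L1 hit [D]
3: R B3 → L0 miss [-]
4: R B8 → L2 miss wb→B2 [-]
5: W B2 → L2 miss [D]
6: W B5 → L2 miss wb→B2 [D]
7: W B4 → L1 miss wb→B1 [D]

DIRTY = [4, 5]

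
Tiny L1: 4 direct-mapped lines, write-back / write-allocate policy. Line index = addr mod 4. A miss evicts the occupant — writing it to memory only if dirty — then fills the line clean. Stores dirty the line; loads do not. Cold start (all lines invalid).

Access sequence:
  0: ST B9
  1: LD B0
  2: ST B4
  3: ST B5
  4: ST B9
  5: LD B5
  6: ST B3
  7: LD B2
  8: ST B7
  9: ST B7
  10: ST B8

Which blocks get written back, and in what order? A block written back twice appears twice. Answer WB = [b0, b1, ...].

WB = [9, 5, 9, 3, 4]

0: W B9 -> L1 miss  d=D]
1: R B0 -> L0 miss  d=-]
2: W B4 -> L0 miss  d=D]
3: W B5 -> L1 miss wb->B9  d=D]
4: W B9 -> L1 miss wb->B5  d=D]
5: R B5 -> L1 miss wb->B9  d=-]
6: W B3 -> L3 miss  d=D]
7: R B2 -> L2 miss  d=-]
8: W B7 -> L3 miss wb->B3  d=D]
9: W B7 -> L3 hit  d=D]
10: W B8 -> L0 miss wb->B4  d=D]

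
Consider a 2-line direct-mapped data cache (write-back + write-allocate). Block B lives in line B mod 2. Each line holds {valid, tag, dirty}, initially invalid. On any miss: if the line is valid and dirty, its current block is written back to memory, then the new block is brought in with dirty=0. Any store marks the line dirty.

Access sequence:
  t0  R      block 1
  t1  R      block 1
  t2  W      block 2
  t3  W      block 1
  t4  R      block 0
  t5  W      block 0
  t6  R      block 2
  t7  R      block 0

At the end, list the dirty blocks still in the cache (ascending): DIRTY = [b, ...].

0: R B1 → L1 miss [-]
1: R B1 → L1 hit [-]
2: W B2 → L0 miss [D]
3: W B1 → L1 hit [D]
4: R B0 → L0 miss wb→B2 [-]
5: W B0 → L0 hit [D]
6: R B2 → L0 miss wb→B0 [-]
7: R B0 → L0 miss [-]

DIRTY = [1]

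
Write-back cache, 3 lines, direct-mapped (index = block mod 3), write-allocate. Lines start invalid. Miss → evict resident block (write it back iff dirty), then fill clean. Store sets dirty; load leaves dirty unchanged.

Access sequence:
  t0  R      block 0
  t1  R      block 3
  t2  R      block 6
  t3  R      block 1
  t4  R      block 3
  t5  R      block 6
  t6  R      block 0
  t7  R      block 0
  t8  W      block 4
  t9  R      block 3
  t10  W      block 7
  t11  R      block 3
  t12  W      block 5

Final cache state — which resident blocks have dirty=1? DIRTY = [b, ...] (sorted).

0: R B0 → L0 miss [-]
1: R B3 → L0 miss [-]
2: R B6 → L0 miss [-]
3: R B1 → L1 miss [-]
4: R B3 → L0 miss [-]
5: R B6 → L0 miss [-]
6: R B0 → L0 miss [-]
7: R B0 → L0 hit [-]
8: W B4 → L1 miss [D]
9: R B3 → L0 miss [-]
10: W B7 → L1 miss wb→B4 [D]
11: R B3 → L0 hit [-]
12: W B5 → L2 miss [D]

DIRTY = [5, 7]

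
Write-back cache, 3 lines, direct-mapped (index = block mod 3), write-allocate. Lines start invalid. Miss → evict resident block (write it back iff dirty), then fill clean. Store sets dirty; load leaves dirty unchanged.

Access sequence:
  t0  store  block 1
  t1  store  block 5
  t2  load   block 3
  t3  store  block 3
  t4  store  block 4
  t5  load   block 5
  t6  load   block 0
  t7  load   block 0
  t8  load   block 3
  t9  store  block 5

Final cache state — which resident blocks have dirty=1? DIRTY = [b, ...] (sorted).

0: W B1 → L1 miss [D]
1: W B5 → L2 miss [D]
2: R B3 → L0 miss [-]
3: W B3 → L0 hit [D]
4: W B4 → L1 miss wb→B1 [D]
5: R B5 → L2 hit [D]
6: R B0 → L0 miss wb→B3 [-]
7: R B0 → L0 hit [-]
8: R B3 → L0 miss [-]
9: W B5 → L2 hit [D]

DIRTY = [4, 5]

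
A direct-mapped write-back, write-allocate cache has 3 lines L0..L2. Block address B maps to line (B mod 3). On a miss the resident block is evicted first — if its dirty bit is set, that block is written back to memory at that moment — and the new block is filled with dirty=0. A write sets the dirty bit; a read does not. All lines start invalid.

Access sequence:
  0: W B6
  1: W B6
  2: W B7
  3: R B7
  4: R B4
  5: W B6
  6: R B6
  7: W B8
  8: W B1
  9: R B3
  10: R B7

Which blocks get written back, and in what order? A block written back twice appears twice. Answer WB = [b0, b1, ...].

0: W B6 -> L0 miss  d=D]
1: W B6 -> L0 hit  d=D]
2: W B7 -> L1 miss  d=D]
3: R B7 -> L1 hit  d=D]
4: R B4 -> L1 miss wb->B7  d=-]
5: W B6 -> L0 hit  d=D]
6: R B6 -> L0 hit  d=D]
7: W B8 -> L2 miss  d=D]
8: W B1 -> L1 miss  d=D]
9: R B3 -> L0 miss wb->B6  d=-]
10: R B7 -> L1 miss wb->B1  d=-]

WB = [7, 6, 1]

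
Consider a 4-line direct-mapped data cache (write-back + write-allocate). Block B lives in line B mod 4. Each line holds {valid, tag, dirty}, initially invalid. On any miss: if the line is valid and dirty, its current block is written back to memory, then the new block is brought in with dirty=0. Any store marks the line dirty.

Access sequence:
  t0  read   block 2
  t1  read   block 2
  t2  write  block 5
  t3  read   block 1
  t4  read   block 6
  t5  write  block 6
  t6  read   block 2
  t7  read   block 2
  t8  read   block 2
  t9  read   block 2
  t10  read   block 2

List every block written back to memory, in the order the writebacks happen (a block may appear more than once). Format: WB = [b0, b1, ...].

WB = [5, 6]

0: R B2 → L2 miss [-]
1: R B2 → L2 hit [-]
2: W B5 → L1 miss [D]
3: R B1 → L1 miss wb→B5 [-]
4: R B6 → L2 miss [-]
5: W B6 → L2 hit [D]
6: R B2 → L2 miss wb→B6 [-]
7: R B2 → L2 hit [-]
8: R B2 → L2 hit [-]
9: R B2 → L2 hit [-]
10: R B2 → L2 hit [-]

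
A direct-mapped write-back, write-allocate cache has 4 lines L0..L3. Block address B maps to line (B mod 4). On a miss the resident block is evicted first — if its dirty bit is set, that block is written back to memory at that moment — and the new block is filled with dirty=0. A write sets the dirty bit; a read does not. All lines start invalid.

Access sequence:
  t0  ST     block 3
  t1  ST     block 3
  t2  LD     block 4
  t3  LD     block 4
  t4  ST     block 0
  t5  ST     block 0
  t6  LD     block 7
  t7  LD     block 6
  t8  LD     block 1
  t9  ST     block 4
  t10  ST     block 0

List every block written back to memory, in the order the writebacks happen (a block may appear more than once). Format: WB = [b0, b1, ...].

0: W B3 → L3 miss [D]
1: W B3 → L3 hit [D]
2: R B4 → L0 miss [-]
3: R B4 → L0 hit [-]
4: W B0 → L0 miss [D]
5: W B0 → L0 hit [D]
6: R B7 → L3 miss wb→B3 [-]
7: R B6 → L2 miss [-]
8: R B1 → L1 miss [-]
9: W B4 → L0 miss wb→B0 [D]
10: W B0 → L0 miss wb→B4 [D]

WB = [3, 0, 4]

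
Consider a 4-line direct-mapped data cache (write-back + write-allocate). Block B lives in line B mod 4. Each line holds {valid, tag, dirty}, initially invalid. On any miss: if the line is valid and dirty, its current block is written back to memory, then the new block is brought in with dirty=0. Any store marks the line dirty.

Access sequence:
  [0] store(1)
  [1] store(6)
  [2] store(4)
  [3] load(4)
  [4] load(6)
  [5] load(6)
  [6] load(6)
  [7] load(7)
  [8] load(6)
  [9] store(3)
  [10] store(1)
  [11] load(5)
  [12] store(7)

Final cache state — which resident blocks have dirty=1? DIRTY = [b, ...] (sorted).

DIRTY = [4, 6, 7]

0: W B1 → L1 miss [D]
1: W B6 → L2 miss [D]
2: W B4 → L0 miss [D]
3: R B4 → L0 hit [D]
4: R B6 → L2 hit [D]
5: R B6 → L2 hit [D]
6: R B6 → L2 hit [D]
7: R B7 → L3 miss [-]
8: R B6 → L2 hit [D]
9: W B3 → L3 miss [D]
10: W B1 → L1 hit [D]
11: R B5 → L1 miss wb→B1 [-]
12: W B7 → L3 miss wb→B3 [D]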